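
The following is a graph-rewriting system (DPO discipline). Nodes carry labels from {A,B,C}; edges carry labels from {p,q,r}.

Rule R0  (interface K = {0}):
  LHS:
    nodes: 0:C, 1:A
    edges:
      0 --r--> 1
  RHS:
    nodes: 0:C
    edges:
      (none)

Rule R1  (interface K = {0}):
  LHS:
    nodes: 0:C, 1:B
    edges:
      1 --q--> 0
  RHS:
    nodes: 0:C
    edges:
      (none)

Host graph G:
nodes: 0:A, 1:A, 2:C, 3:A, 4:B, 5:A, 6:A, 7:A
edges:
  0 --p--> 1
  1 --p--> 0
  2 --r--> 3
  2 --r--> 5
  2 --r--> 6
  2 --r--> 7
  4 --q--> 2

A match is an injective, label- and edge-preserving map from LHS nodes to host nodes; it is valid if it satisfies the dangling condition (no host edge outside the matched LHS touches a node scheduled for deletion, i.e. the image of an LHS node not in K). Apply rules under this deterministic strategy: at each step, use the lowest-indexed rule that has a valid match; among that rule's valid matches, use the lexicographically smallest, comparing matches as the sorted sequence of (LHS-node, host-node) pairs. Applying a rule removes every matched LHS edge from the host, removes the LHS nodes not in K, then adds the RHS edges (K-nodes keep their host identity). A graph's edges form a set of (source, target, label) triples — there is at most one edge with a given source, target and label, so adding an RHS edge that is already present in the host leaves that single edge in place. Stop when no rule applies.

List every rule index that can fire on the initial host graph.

R0: 4 valid matches — {0↦2, 1↦3}, {0↦2, 1↦5}, {0↦2, 1↦6} (+1 more)
R1: 1 valid match — {0↦2, 1↦4}

Answer: [R0,R1]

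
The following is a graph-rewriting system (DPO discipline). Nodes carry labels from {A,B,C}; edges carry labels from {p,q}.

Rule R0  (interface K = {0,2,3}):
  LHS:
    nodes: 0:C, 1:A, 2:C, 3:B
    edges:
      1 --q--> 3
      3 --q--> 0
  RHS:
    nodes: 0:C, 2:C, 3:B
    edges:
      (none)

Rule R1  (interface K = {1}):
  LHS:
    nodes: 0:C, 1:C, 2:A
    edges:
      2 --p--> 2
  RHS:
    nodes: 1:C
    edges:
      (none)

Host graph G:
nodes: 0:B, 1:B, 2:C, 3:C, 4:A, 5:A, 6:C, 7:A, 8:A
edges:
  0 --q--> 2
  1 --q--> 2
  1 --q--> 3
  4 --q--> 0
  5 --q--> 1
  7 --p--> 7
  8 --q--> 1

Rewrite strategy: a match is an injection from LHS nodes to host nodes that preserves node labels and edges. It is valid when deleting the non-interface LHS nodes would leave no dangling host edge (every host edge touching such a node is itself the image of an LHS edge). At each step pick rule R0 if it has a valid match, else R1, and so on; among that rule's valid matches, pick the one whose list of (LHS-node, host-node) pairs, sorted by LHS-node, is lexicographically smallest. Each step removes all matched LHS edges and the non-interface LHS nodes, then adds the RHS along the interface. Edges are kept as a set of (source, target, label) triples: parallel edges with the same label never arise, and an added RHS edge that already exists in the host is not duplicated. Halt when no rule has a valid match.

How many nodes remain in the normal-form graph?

[0] host  ⇒  9 nodes, 7 edges  {0-q->2 1-q->2 1-q->3 4-q->0 5-q->1 7-p->7 8-q->1}
[1] R0 @ {0↦2, 1↦4, 2↦3, 3↦0}  ⇒  8 nodes, 5 edges  {1-q->2 1-q->3 5-q->1 7-p->7 8-q->1}
[2] R0 @ {0↦2, 1↦5, 2↦3, 3↦1}  ⇒  7 nodes, 3 edges  {1-q->3 7-p->7 8-q->1}
[3] R0 @ {0↦3, 1↦8, 2↦2, 3↦1}  ⇒  6 nodes, 1 edges  {7-p->7}
[4] R1 @ {0↦2, 1↦3, 2↦7}  ⇒  4 nodes, 0 edges  {∅}
final graph: no rule applies after step 4
NF nodes: {0:B, 1:B, 3:C, 6:C}

Answer: 4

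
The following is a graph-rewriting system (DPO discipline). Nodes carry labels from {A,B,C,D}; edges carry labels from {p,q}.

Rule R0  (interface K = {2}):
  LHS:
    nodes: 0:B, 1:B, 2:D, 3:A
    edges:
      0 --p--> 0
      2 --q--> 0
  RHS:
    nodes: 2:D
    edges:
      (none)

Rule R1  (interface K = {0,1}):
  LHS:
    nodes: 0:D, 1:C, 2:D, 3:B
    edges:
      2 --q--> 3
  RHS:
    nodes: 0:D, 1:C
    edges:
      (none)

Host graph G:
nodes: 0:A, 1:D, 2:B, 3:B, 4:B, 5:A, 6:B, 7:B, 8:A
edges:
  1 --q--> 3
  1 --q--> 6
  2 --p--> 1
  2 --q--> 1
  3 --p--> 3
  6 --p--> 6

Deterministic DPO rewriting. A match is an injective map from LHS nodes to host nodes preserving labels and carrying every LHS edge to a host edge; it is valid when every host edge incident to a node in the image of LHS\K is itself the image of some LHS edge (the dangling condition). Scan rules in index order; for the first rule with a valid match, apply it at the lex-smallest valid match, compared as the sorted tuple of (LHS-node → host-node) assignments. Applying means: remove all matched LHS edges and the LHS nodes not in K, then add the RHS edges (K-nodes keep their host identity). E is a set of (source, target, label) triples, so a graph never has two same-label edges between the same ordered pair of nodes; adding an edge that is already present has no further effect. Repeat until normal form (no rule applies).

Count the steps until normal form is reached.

initial: |V|=9 |E|=6  E = 1-q->3 1-q->6 2-p->1 2-q->1 3-p->3 6-p->6
step 1: apply R0 at {0↦3, 1↦4, 2↦1, 3↦0}  → |V|=6 |E|=4  E = 1-q->6 2-p->1 2-q->1 6-p->6
step 2: apply R0 at {0↦6, 1↦7, 2↦1, 3↦5}  → |V|=3 |E|=2  E = 2-p->1 2-q->1
normal form: no rule applies after step 2

Answer: 2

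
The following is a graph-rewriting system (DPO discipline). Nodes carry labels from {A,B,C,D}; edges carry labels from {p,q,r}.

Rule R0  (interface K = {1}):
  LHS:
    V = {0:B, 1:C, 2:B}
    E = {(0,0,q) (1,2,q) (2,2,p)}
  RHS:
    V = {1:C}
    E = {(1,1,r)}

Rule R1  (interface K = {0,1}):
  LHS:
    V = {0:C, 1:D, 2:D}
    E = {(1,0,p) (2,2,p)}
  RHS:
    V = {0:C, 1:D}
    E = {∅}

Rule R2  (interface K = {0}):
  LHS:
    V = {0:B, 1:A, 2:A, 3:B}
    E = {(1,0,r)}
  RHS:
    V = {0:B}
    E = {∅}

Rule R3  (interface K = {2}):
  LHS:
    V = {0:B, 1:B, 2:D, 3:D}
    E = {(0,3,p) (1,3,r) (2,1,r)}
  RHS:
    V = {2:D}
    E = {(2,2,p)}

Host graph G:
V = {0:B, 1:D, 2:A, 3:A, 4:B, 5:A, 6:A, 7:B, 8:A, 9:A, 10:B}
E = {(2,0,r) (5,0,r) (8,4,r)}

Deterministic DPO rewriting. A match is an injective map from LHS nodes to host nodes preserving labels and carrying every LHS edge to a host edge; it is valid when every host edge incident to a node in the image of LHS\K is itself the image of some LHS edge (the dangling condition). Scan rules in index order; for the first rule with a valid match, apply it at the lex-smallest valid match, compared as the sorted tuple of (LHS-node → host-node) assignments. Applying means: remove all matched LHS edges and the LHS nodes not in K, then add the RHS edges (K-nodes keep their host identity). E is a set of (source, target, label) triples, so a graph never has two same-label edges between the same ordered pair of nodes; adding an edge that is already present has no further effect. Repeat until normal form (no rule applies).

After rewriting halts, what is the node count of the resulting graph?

Answer: 2

Derivation:
[0] host  ⇒  11 nodes, 3 edges  {2-r->0 5-r->0 8-r->4}
[1] R2 @ {0↦0, 1↦2, 2↦3, 3↦7}  ⇒  8 nodes, 2 edges  {5-r->0 8-r->4}
[2] R2 @ {0↦0, 1↦5, 2↦6, 3↦10}  ⇒  5 nodes, 1 edges  {8-r->4}
[3] R2 @ {0↦4, 1↦8, 2↦9, 3↦0}  ⇒  2 nodes, 0 edges  {∅}
normal form: no rule applies after step 3
NF nodes: {1:D, 4:B}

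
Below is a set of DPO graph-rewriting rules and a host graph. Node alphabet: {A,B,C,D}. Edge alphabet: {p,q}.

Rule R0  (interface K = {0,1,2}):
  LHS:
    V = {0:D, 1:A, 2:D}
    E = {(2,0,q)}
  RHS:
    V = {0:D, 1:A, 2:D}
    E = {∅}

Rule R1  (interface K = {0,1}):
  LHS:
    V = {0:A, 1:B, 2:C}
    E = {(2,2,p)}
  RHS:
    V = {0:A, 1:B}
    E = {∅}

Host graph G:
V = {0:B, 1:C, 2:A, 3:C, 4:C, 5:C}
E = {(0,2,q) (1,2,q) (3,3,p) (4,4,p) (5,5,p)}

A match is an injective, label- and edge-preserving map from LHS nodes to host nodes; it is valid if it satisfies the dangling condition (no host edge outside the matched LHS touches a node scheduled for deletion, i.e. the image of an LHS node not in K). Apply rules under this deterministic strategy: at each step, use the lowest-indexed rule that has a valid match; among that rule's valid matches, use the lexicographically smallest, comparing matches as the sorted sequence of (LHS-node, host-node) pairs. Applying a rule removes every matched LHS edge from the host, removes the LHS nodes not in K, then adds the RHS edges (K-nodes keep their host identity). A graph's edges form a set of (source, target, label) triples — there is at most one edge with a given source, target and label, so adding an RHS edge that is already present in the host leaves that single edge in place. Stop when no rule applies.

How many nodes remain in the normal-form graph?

initial: |V|=6 |E|=5  E = 0-q->2 1-q->2 3-p->3 4-p->4 5-p->5
step 1: apply R1 at {0↦2, 1↦0, 2↦3}  → |V|=5 |E|=4  E = 0-q->2 1-q->2 4-p->4 5-p->5
step 2: apply R1 at {0↦2, 1↦0, 2↦4}  → |V|=4 |E|=3  E = 0-q->2 1-q->2 5-p->5
step 3: apply R1 at {0↦2, 1↦0, 2↦5}  → |V|=3 |E|=2  E = 0-q->2 1-q->2
halt: no rule applies after step 3
NF nodes: {0:B, 1:C, 2:A}

Answer: 3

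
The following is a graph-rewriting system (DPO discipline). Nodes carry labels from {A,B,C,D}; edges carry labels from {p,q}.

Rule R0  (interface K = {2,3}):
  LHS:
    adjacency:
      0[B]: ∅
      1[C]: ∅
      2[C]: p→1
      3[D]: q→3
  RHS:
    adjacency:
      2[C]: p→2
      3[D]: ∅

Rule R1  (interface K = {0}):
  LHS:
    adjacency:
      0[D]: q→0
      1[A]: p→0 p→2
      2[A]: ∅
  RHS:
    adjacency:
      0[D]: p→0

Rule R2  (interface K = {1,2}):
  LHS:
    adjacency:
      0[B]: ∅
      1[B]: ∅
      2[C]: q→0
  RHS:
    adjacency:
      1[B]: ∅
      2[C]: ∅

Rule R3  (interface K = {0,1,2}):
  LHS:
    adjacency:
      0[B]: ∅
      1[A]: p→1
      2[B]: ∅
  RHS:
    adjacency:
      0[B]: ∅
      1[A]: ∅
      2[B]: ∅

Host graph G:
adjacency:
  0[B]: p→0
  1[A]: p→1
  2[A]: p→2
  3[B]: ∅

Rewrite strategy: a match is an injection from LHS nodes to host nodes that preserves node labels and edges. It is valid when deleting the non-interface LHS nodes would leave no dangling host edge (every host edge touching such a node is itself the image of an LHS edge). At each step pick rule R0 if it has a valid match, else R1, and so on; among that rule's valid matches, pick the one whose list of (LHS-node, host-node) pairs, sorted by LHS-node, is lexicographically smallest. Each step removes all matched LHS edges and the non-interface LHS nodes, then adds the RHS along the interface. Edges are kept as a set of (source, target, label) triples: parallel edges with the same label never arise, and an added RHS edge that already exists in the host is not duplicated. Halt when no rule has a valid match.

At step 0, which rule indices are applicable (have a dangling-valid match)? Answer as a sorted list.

R0: no valid match — LHS pattern not found
R1: no valid match — LHS pattern not found
R2: no valid match — LHS pattern not found
R3: 4 valid matches — {0↦0, 1↦1, 2↦3}, {0↦0, 1↦2, 2↦3}, {0↦3, 1↦1, 2↦0} (+1 more)

Answer: [R3]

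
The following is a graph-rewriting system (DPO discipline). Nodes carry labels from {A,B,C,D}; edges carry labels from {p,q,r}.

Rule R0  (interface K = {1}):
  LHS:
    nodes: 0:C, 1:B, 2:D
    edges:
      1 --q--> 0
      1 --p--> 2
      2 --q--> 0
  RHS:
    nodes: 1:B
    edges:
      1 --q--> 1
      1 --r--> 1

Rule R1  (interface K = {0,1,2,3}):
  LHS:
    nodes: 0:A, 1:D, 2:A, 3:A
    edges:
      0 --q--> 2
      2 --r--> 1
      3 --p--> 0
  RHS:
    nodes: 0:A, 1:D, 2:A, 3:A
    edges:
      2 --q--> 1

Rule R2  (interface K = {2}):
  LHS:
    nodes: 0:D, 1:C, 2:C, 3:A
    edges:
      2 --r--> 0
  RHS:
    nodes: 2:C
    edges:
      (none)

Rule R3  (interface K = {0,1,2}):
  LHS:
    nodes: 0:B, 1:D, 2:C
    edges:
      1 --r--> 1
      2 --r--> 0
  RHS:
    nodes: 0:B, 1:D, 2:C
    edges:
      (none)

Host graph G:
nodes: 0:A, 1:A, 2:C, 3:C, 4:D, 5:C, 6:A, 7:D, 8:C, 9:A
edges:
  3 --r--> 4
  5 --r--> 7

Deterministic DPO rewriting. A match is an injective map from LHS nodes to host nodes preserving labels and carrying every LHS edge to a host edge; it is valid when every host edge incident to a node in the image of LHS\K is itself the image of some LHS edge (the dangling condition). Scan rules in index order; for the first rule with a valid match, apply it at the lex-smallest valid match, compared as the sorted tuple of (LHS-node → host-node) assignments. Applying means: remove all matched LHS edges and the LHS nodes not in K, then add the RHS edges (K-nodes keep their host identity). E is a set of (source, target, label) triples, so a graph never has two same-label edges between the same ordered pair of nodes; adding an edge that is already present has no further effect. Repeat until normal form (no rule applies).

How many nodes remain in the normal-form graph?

Answer: 4

Rewrite trace:
initial: |V|=10 |E|=2  E = 3-r->4 5-r->7
step 1: apply R2 at {0↦4, 1↦2, 2↦3, 3↦0}  → |V|=7 |E|=1  E = 5-r->7
step 2: apply R2 at {0↦7, 1↦3, 2↦5, 3↦1}  → |V|=4 |E|=0  E = ∅
normal form: no rule applies after step 2
NF nodes: {5:C, 6:A, 8:C, 9:A}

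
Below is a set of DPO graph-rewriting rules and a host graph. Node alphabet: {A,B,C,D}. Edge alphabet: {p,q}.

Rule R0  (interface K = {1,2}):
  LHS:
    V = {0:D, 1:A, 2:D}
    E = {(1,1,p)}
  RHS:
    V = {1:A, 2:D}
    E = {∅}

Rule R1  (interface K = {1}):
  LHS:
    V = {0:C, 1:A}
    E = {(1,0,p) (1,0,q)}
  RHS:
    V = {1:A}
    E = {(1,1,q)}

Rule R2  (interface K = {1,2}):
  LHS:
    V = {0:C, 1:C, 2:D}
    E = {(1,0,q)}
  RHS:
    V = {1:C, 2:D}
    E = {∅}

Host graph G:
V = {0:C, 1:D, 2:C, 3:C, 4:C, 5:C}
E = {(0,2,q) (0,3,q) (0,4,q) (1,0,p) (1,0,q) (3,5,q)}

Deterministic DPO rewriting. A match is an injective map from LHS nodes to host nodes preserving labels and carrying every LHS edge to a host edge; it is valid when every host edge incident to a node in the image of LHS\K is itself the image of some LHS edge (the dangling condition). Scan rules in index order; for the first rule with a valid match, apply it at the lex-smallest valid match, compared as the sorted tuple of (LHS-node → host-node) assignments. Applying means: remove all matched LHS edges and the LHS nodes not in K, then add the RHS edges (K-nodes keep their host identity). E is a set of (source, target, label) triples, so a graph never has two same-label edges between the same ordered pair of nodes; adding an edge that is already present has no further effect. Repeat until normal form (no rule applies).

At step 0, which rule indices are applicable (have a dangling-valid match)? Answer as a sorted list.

Answer: [R2]

Derivation:
R0: no valid match — LHS pattern not found
R1: no valid match — LHS pattern not found
R2: 3 valid matches — {0↦2, 1↦0, 2↦1}, {0↦4, 1↦0, 2↦1}, {0↦5, 1↦3, 2↦1}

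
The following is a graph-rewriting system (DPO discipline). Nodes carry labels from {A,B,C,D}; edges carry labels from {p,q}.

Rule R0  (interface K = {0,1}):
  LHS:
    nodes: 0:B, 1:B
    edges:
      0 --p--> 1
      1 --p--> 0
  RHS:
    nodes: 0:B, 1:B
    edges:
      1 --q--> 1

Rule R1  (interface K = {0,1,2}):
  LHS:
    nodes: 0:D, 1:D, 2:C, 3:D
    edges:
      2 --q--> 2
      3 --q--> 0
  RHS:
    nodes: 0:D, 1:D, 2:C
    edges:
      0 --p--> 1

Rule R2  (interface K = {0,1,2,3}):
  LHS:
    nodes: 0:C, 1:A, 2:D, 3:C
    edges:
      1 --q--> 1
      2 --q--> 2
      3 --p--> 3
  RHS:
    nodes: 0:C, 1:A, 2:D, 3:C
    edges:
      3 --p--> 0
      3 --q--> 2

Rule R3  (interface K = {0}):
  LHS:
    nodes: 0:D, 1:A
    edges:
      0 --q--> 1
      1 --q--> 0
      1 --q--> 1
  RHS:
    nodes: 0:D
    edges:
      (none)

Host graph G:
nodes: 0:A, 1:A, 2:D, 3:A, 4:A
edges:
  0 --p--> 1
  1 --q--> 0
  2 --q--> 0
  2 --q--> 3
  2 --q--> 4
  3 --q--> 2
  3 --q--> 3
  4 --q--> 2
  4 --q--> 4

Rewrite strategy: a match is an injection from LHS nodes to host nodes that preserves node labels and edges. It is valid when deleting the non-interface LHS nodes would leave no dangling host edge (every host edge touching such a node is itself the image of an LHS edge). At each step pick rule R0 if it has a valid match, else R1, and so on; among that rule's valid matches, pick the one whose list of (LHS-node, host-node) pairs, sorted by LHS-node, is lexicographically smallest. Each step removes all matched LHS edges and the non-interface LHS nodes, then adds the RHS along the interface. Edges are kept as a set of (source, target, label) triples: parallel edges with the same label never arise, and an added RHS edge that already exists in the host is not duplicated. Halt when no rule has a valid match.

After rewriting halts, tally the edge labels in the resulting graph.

start.  V:5 E:9  edges: 0-p->1 1-q->0 2-q->0 2-q->3 2-q->4 3-q->2 3-q->3 4-q->2 4-q->4
1. fire R3 via {0↦2, 1↦3}  →  V:4 E:6  edges: 0-p->1 1-q->0 2-q->0 2-q->4 4-q->2 4-q->4
2. fire R3 via {0↦2, 1↦4}  →  V:3 E:3  edges: 0-p->1 1-q->0 2-q->0
halt: no rule applies after step 2
NF edges: [(0, 1, 'p'), (1, 0, 'q'), (2, 0, 'q')]

Answer: p:1 q:2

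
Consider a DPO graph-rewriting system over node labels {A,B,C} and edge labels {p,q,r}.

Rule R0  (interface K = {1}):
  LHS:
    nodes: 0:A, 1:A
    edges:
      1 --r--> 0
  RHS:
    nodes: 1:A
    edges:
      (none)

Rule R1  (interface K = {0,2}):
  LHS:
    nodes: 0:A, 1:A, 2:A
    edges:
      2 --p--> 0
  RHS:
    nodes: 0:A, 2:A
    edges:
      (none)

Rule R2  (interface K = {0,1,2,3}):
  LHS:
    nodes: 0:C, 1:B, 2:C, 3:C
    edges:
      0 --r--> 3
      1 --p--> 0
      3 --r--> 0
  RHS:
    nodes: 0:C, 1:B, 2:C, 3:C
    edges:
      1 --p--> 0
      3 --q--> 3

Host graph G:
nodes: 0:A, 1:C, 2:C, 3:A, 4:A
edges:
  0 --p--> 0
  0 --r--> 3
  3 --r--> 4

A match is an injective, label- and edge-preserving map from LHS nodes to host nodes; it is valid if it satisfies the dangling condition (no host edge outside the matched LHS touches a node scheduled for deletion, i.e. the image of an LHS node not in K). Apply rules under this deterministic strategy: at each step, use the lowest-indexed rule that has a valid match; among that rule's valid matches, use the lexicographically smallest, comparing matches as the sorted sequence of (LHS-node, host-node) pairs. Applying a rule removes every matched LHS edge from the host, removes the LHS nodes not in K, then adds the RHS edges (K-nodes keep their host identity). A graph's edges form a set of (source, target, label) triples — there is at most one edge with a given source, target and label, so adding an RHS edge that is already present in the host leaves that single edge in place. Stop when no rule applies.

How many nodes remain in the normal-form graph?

Answer: 3

Rewrite trace:
initial: |V|=5 |E|=3  E = 0-p->0 0-r->3 3-r->4
step 1: apply R0 at {0↦4, 1↦3}  → |V|=4 |E|=2  E = 0-p->0 0-r->3
step 2: apply R0 at {0↦3, 1↦0}  → |V|=3 |E|=1  E = 0-p->0
final graph: no rule applies after step 2
NF nodes: {0:A, 1:C, 2:C}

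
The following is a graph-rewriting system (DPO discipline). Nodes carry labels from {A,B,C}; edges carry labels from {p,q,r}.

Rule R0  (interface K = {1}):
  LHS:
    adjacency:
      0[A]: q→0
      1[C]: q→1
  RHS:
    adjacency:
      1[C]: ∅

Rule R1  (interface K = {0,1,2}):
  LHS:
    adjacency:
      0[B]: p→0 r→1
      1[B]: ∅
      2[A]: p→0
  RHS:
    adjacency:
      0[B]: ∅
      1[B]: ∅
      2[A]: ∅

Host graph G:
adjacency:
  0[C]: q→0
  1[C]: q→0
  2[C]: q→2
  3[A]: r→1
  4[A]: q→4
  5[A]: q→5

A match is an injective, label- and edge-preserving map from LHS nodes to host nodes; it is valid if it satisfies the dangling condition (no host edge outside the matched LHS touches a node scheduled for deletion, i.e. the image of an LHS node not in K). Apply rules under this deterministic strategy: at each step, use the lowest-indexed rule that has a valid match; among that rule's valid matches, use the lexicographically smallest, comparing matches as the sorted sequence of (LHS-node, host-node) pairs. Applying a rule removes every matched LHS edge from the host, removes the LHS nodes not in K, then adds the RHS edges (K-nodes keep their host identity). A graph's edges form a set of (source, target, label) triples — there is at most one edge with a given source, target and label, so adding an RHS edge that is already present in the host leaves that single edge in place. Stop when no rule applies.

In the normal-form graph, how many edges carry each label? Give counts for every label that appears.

Answer: q:1 r:1

Derivation:
initial: |V|=6 |E|=6  E = 0-q->0 1-q->0 2-q->2 3-r->1 4-q->4 5-q->5
step 1: apply R0 at {0↦4, 1↦0}  → |V|=5 |E|=4  E = 1-q->0 2-q->2 3-r->1 5-q->5
step 2: apply R0 at {0↦5, 1↦2}  → |V|=4 |E|=2  E = 1-q->0 3-r->1
final graph: no rule applies after step 2
NF edges: [(1, 0, 'q'), (3, 1, 'r')]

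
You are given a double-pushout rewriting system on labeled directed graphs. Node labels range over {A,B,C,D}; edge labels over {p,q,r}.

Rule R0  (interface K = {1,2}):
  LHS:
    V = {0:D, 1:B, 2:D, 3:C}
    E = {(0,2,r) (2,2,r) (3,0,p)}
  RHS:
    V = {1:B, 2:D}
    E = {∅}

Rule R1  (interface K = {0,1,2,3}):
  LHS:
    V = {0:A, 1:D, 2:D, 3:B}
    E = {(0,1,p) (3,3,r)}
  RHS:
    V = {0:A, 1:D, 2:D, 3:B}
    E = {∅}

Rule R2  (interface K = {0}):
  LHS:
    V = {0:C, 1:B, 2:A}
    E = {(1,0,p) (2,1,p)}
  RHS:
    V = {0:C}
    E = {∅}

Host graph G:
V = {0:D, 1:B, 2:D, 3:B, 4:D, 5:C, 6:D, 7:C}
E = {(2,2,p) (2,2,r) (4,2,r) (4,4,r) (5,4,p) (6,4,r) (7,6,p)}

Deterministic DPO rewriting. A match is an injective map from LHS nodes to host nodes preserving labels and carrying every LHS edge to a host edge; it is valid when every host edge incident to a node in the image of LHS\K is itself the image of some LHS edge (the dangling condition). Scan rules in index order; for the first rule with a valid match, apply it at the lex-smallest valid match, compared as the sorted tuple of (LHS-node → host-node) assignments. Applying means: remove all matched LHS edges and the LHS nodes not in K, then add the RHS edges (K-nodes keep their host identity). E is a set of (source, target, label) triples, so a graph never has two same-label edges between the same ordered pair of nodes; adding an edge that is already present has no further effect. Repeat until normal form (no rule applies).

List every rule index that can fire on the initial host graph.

R0: 2 valid matches — {0↦6, 1↦1, 2↦4, 3↦7}, {0↦6, 1↦3, 2↦4, 3↦7}
R1: no valid match — LHS pattern not found
R2: no valid match — LHS pattern not found

Answer: [R0]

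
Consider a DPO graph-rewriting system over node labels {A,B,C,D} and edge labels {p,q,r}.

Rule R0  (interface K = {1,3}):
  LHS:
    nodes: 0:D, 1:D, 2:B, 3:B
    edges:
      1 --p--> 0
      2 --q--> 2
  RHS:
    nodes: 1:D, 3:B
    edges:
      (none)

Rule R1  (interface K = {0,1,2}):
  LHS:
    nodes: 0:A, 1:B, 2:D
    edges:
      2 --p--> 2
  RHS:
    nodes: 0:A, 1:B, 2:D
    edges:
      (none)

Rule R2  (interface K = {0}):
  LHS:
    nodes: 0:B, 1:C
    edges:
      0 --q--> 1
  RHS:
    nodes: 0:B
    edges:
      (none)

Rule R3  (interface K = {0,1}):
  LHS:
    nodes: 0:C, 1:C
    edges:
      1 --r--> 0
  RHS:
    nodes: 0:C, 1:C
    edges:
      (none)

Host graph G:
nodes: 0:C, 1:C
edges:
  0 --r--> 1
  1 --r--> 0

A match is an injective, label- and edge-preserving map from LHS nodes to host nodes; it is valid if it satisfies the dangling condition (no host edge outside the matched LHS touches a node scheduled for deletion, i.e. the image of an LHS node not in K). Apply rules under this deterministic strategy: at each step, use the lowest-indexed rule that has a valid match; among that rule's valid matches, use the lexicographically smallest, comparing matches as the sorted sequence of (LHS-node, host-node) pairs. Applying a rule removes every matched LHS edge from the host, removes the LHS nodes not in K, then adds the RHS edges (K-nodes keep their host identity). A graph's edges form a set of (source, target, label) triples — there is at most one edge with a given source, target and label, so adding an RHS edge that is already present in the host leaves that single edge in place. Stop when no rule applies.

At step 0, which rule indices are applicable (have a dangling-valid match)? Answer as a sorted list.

R0: no valid match — LHS pattern not found
R1: no valid match — LHS pattern not found
R2: no valid match — LHS pattern not found
R3: 2 valid matches — {0↦0, 1↦1}, {0↦1, 1↦0}

Answer: [R3]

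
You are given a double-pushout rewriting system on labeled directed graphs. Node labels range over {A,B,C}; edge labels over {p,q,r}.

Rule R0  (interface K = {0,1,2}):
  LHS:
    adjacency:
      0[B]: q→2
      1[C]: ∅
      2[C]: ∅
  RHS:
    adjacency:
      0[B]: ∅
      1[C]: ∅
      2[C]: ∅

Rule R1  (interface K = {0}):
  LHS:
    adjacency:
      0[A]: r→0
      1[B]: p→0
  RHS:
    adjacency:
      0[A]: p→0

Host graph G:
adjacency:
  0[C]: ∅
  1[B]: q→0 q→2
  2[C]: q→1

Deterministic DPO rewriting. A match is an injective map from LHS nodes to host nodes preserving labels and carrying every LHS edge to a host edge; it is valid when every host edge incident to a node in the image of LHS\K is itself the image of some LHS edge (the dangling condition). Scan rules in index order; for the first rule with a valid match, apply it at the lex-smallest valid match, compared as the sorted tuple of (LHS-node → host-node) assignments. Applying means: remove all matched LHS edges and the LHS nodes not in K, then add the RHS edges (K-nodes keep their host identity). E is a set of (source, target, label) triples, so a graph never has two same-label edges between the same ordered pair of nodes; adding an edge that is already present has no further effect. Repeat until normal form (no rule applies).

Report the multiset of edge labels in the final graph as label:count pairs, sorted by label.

start.  V:3 E:3  edges: 1-q->0 1-q->2 2-q->1
1. fire R0 via {0↦1, 1↦0, 2↦2}  →  V:3 E:2  edges: 1-q->0 2-q->1
2. fire R0 via {0↦1, 1↦2, 2↦0}  →  V:3 E:1  edges: 2-q->1
halt: no rule applies after step 2
NF edges: [(2, 1, 'q')]

Answer: q:1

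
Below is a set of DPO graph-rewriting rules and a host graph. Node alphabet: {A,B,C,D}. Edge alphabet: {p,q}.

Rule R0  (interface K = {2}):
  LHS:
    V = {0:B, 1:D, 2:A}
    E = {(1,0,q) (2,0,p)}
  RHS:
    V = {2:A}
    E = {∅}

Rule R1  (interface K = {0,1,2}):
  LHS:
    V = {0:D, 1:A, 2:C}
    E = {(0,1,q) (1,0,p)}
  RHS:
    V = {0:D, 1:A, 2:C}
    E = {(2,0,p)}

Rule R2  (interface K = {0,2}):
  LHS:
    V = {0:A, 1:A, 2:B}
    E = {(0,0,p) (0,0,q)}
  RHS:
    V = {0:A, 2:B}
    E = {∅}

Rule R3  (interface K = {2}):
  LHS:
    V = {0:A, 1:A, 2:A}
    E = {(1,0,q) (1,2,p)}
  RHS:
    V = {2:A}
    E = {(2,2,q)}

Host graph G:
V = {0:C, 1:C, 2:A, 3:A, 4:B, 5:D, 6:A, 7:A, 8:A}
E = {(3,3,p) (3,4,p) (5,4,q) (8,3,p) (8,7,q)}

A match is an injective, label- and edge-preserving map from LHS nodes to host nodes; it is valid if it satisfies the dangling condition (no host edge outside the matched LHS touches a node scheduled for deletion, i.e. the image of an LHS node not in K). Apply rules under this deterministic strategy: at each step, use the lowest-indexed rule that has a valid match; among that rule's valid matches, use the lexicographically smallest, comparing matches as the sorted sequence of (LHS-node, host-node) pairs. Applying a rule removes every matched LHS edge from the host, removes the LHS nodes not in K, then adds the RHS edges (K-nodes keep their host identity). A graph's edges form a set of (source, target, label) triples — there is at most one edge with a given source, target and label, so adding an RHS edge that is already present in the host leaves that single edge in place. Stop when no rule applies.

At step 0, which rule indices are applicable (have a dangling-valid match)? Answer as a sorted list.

Answer: [R0,R3]

Steps:
R0: 1 valid match — {0↦4, 1↦5, 2↦3}
R1: no valid match — LHS pattern not found
R2: no valid match — LHS pattern not found
R3: 1 valid match — {0↦7, 1↦8, 2↦3}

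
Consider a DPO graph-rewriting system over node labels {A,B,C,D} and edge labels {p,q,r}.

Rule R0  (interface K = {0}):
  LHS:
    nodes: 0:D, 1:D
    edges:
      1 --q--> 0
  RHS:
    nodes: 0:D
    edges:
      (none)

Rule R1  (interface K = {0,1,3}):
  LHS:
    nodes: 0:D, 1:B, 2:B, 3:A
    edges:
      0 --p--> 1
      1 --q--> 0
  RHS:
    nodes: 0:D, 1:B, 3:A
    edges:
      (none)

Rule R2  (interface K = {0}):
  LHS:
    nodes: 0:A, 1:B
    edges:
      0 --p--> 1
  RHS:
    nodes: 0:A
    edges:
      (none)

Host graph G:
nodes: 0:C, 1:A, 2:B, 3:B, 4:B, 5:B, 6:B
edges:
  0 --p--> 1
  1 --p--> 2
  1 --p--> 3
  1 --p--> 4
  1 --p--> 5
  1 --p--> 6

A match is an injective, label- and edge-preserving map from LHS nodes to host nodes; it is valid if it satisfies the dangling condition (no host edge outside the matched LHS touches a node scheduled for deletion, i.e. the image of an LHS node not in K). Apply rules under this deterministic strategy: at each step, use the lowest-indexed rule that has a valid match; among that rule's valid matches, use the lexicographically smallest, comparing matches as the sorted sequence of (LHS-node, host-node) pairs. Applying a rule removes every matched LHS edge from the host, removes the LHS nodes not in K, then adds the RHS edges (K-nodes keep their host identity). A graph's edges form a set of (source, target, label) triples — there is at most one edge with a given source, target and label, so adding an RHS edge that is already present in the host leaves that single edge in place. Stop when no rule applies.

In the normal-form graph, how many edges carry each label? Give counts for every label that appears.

Answer: p:1

Rewrite trace:
start.  V:7 E:6  edges: 0-p->1 1-p->2 1-p->3 1-p->4 1-p->5 1-p->6
1. fire R2 via {0↦1, 1↦2}  →  V:6 E:5  edges: 0-p->1 1-p->3 1-p->4 1-p->5 1-p->6
2. fire R2 via {0↦1, 1↦3}  →  V:5 E:4  edges: 0-p->1 1-p->4 1-p->5 1-p->6
3. fire R2 via {0↦1, 1↦4}  →  V:4 E:3  edges: 0-p->1 1-p->5 1-p->6
4. fire R2 via {0↦1, 1↦5}  →  V:3 E:2  edges: 0-p->1 1-p->6
5. fire R2 via {0↦1, 1↦6}  →  V:2 E:1  edges: 0-p->1
normal form: no rule applies after step 5
NF edges: [(0, 1, 'p')]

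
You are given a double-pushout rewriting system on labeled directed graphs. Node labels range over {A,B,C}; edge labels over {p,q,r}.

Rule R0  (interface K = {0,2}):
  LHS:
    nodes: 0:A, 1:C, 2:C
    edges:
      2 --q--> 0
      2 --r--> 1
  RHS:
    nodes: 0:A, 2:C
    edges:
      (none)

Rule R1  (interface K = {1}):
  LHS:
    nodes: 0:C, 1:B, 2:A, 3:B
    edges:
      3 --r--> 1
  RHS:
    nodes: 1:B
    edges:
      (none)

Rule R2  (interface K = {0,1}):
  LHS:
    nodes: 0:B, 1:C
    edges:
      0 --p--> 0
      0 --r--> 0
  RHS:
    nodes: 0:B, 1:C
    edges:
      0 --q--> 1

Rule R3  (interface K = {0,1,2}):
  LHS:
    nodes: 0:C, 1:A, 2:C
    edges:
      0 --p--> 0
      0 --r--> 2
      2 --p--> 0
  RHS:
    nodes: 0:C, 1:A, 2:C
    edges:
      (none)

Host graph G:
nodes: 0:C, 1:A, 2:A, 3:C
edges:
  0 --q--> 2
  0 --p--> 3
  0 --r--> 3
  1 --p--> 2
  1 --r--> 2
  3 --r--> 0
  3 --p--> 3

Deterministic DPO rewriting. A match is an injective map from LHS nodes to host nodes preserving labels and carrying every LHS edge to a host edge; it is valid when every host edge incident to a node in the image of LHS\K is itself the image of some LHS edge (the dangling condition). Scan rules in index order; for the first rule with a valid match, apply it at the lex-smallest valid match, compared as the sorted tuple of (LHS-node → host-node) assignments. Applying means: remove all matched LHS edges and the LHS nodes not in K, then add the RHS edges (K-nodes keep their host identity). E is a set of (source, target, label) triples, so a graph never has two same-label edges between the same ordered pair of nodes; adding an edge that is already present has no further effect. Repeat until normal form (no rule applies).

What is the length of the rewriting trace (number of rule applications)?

Answer: 2

Derivation:
start.  V:4 E:7  edges: 0-q->2 0-p->3 0-r->3 1-p->2 1-r->2 3-r->0 3-p->3
1. fire R3 via {0↦3, 1↦1, 2↦0}  →  V:4 E:4  edges: 0-q->2 0-r->3 1-p->2 1-r->2
2. fire R0 via {0↦2, 1↦3, 2↦0}  →  V:3 E:2  edges: 1-p->2 1-r->2
final graph: no rule applies after step 2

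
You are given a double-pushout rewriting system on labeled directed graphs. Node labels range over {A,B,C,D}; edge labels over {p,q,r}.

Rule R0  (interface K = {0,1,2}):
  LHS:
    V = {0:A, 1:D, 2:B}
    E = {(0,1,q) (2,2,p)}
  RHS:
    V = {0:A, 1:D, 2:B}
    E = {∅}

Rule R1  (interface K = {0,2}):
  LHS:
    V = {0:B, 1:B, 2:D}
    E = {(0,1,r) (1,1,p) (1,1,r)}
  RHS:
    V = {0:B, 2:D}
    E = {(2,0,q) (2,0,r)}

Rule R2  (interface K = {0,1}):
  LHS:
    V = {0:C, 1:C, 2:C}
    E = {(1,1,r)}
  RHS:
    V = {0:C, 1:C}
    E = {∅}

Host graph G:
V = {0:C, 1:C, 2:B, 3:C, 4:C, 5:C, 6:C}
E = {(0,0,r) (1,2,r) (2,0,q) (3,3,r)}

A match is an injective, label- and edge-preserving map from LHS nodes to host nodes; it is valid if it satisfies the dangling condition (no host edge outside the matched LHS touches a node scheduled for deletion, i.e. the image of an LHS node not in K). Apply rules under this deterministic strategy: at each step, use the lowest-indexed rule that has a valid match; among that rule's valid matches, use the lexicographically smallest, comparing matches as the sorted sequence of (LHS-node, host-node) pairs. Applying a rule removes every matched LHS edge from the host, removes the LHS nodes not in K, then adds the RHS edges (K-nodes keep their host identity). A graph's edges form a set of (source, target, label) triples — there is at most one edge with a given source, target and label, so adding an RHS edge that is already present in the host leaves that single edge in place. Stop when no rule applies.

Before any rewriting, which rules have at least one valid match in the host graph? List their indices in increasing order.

R0: no valid match — LHS pattern not found
R1: no valid match — LHS pattern not found
R2: 24 valid matches — {0↦0, 1↦3, 2↦4}, {0↦0, 1↦3, 2↦5}, {0↦0, 1↦3, 2↦6} (+21 more)

Answer: [R2]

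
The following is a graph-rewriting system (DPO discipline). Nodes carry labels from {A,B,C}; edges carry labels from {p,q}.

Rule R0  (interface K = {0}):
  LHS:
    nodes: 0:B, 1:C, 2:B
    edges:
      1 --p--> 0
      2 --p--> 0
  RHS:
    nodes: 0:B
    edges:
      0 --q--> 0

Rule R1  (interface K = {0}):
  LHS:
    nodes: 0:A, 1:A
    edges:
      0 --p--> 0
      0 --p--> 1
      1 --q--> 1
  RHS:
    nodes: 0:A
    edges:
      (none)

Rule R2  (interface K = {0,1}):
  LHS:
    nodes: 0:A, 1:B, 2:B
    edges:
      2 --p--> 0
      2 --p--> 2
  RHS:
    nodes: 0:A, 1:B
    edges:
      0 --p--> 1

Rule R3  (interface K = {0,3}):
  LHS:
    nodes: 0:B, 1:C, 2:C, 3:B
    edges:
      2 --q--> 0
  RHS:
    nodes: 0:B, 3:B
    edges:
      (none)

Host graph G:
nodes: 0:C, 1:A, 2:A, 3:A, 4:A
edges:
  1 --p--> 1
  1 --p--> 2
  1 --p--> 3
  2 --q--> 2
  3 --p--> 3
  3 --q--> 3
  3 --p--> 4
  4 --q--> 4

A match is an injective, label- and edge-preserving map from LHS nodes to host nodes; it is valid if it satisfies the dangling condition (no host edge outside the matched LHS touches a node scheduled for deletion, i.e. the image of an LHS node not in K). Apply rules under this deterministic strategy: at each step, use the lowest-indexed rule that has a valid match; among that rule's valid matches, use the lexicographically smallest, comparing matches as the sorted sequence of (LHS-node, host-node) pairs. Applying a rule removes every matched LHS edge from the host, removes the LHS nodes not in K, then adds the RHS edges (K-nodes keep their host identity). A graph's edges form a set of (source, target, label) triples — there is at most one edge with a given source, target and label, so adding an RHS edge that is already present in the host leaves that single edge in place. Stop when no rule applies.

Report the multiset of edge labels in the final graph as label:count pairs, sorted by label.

Answer: p:1 q:1

Rewrite trace:
initial: |V|=5 |E|=8  E = 1-p->1 1-p->2 1-p->3 2-q->2 3-p->3 3-q->3 3-p->4 4-q->4
step 1: apply R1 at {0↦1, 1↦2}  → |V|=4 |E|=5  E = 1-p->3 3-p->3 3-q->3 3-p->4 4-q->4
step 2: apply R1 at {0↦3, 1↦4}  → |V|=3 |E|=2  E = 1-p->3 3-q->3
normal form: no rule applies after step 2
NF edges: [(1, 3, 'p'), (3, 3, 'q')]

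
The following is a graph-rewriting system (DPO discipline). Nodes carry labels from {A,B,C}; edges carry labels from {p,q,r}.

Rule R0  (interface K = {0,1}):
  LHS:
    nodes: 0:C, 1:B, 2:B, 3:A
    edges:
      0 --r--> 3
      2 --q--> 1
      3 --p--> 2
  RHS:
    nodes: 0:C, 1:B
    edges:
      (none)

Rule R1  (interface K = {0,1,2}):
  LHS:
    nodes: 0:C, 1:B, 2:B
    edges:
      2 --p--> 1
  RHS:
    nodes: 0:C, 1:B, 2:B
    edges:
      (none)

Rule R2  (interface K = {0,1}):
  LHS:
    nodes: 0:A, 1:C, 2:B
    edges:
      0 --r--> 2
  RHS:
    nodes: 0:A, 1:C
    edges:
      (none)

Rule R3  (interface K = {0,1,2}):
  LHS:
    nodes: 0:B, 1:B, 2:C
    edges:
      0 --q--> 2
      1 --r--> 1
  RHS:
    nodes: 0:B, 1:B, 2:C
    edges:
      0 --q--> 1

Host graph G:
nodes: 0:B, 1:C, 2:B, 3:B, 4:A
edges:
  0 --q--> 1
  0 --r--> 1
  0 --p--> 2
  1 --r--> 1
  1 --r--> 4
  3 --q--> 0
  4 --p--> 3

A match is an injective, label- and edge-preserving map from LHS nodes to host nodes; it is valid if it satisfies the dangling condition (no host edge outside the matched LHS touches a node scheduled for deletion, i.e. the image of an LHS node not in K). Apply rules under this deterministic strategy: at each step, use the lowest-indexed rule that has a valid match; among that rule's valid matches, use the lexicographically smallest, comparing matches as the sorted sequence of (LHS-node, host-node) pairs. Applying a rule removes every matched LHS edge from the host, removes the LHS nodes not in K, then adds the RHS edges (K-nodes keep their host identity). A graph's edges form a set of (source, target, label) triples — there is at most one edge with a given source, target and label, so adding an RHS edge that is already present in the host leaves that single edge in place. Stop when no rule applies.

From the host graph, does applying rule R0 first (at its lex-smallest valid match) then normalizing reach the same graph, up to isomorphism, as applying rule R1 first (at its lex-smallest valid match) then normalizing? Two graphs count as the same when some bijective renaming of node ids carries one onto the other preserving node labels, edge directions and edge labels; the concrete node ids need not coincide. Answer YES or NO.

branch R0-first: apply at {0↦1, 1↦0, 2↦3, 3↦4} → |E|=4, then 1 more step(s) → NF |V|=3 |E|=3 V={0:B, 1:C, 2:B} E=0-q->1 0-r->1 1-r->1
branch R1-first: apply at {0↦1, 1↦2, 2↦0} → |E|=6, then 1 more step(s) → NF |V|=3 |E|=3 V={0:B, 1:C, 2:B} E=0-q->1 0-r->1 1-r->1
graphs isomorphic (equal up to label-preserving node renaming)

Answer: YES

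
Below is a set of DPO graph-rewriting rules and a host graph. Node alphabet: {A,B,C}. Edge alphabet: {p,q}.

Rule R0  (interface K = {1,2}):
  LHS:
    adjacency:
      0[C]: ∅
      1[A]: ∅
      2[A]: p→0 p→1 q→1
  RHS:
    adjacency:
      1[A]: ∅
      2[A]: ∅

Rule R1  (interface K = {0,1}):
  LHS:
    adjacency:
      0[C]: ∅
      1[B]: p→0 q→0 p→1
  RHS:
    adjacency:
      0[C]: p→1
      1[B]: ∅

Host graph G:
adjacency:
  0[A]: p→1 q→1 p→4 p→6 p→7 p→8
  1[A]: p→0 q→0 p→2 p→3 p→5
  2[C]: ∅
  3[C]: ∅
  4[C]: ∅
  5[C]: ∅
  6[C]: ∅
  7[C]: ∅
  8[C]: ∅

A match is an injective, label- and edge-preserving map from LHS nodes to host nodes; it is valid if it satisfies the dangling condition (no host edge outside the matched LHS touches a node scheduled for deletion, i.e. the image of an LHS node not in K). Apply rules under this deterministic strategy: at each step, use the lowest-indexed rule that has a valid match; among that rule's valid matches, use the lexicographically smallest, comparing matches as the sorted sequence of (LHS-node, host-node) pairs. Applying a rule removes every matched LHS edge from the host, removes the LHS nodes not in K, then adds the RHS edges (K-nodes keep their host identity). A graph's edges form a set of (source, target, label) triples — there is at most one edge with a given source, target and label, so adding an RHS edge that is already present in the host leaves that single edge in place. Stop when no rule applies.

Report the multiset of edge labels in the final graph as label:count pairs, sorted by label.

Answer: p:5

Derivation:
initial: |V|=9 |E|=11  E = 0-p->1 0-q->1 0-p->4 0-p->6 0-p->7 0-p->8 1-p->0 1-q->0 1-p->2 1-p->3 1-p->5
step 1: apply R0 at {0↦2, 1↦0, 2↦1}  → |V|=8 |E|=8  E = 0-p->1 0-q->1 0-p->4 0-p->6 0-p->7 0-p->8 1-p->3 1-p->5
step 2: apply R0 at {0↦4, 1↦1, 2↦0}  → |V|=7 |E|=5  E = 0-p->6 0-p->7 0-p->8 1-p->3 1-p->5
normal form: no rule applies after step 2
NF edges: [(0, 6, 'p'), (0, 7, 'p'), (0, 8, 'p'), (1, 3, 'p'), (1, 5, 'p')]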